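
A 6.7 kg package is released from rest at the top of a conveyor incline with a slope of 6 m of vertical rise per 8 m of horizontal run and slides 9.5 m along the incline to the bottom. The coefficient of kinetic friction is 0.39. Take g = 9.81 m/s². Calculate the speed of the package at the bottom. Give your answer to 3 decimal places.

7.327 m/s

The weight component along the incline is mg sin 36.87° = 39.436 N and the normal force is N = mg cos 36.87° = 52.582 N.
Friction up the slope is f = μN = 0.39 × 52.582 = 20.507 N, so the net downslope force is 39.436 − 20.507 = 18.929 N and a = 18.929 / 6.7 = 2.8252 m/s².
Starting from rest over a distance of 9.5 m, v² = 2aL = 2 × 2.8252 × 9.5 = 53.6788, so v = 7.3266 m/s.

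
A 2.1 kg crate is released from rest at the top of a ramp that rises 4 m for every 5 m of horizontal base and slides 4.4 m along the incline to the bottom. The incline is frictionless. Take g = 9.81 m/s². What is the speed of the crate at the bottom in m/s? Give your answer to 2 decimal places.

7.34 m/s

The weight component along the incline is mg sin 38.66° = 12.869 N and the normal force is N = mg cos 38.66° = 16.087 N.
With no friction, a = g sin 38.66° = 6.1283 m/s².
Starting from rest over a distance of 4.4 m, v² = 2aL = 2 × 6.1283 × 4.4 = 53.9290, so v = 7.3436 m/s.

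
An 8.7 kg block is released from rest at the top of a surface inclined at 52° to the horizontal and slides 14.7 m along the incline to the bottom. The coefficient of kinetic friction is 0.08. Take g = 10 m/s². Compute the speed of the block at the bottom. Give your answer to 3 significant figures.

The weight component along the incline is mg sin 52° = 68.557 N and the normal force is N = mg cos 52° = 53.563 N.
Friction up the slope is f = μN = 0.08 × 53.563 = 4.285 N, so the net downslope force is 68.557 − 4.285 = 64.272 N and a = 64.272 / 8.7 = 7.3876 m/s².
Starting from rest over a distance of 14.7 m, v² = 2aL = 2 × 7.3876 × 14.7 = 217.1954, so v = 14.7376 m/s.

14.7 m/s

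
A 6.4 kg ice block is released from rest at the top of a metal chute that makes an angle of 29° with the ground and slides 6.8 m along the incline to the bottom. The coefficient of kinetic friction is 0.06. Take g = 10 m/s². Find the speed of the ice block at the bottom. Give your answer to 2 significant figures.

The weight component along the incline is mg sin 29° = 31.028 N and the normal force is N = mg cos 29° = 55.976 N.
Friction up the slope is f = μN = 0.06 × 55.976 = 3.359 N, so the net downslope force is 31.028 − 3.359 = 27.669 N and a = 27.669 / 6.4 = 4.3233 m/s².
Starting from rest over a distance of 6.8 m, v² = 2aL = 2 × 4.3233 × 6.8 = 58.7969, so v = 7.6679 m/s.

7.7 m/s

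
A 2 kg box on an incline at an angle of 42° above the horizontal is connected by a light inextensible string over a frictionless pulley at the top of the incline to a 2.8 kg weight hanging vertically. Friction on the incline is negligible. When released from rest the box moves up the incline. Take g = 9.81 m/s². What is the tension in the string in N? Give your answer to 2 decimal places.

For the box on the incline: the weight component along the slope is m₁g sin 42° = 2 × 9.81 × 0.6691 = 13.128 N and the normal force is N = m₁g cos 42° = 14.581 N.
Newton's second law for the box (up-slope positive): T − 13.128 = 2 a. For the hanging weight (downward positive): 2.8 × 9.81 − T = 2.8 a.
Adding the two equations eliminates T: 14.340 = 4.8 a, so a = 2.9875 m/s².
Then from the hanging weight's equation, T = 2.8 × (9.81 − 2.9875) = 19.103 N.

19.10 N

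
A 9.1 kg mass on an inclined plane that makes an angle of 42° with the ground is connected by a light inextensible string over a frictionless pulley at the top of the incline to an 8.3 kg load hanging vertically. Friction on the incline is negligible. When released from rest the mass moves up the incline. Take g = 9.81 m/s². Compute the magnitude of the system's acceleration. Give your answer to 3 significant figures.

1.25 m/s²

For the mass on the incline: the weight component along the slope is m₁g sin 42° = 9.1 × 9.81 × 0.6691 = 59.731 N and the normal force is N = m₁g cos 42° = 66.341 N.
Newton's second law for the mass (up-slope positive): T − 59.731 = 9.1 a. For the hanging load (downward positive): 8.3 × 9.81 − T = 8.3 a.
Adding the two equations eliminates T: 21.692 = 17.4 a, so a = 1.2467 m/s².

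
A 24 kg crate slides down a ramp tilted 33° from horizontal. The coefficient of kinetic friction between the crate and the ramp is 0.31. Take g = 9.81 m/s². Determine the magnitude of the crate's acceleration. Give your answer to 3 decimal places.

2.792 m/s²

Resolving the weight along the incline: the component pulling the crate down the slope is mg sin 33° = 24 × 9.81 × 0.5446 = 128.221 N, and the normal force is N = mg cos 33° = 24 × 9.81 × 0.8387 = 197.464 N.
Kinetic friction acts up the slope with magnitude f = μN = 0.31 × 197.464 = 61.214 N.
Net force along the incline is 128.221 − 61.214 = 67.007 N, so a = 67.007 / 24 = 2.7920 m/s².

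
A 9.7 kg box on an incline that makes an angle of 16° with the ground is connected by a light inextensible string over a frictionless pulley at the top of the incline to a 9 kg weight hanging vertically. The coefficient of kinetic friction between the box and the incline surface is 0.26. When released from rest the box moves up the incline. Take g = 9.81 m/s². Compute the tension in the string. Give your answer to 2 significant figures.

For the box on the incline: the weight component along the slope is m₁g sin 16° = 9.7 × 9.81 × 0.2756 = 26.225 N and the normal force is N = m₁g cos 16° = 91.471 N.
Kinetic friction opposes the box's motion up the incline: f = μN = 0.26 × 91.471 = 23.782 N acting down the slope.
Newton's second law for the box (up-slope positive): T − 26.225 − 23.782 = 9.7 a. For the hanging weight (downward positive): 9 × 9.81 − T = 9 a.
Adding the two equations eliminates T: 38.283 = 18.7 a, so a = 2.0472 m/s².
Then from the hanging weight's equation, T = 9 × (9.81 − 2.0472) = 69.865 N.

70 N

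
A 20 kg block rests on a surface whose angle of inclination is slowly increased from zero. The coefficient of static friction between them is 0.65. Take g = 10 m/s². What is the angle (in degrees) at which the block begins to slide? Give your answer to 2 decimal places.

33.02°

At the threshold of sliding, static friction is at its maximum μ_s N and exactly balances the weight component along the incline: mg sin θ = μ_s mg cos θ.
Hence tan θ = μ_s = 0.65, so θ = arctan(0.65) = 33.0239°.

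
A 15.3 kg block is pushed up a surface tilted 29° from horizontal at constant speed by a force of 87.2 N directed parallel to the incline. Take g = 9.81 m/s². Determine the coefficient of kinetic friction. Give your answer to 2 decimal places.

0.11

At constant speed ΣF = 0 along the incline. The applied 87.2 N acts up the slope; the weight component mg sin 29° = 72.767 N and kinetic friction μN both act down the slope.
So 87.2 = 72.767 + μ × 131.274, giving μ = (87.2 − 72.767) / 131.274 = 0.1099.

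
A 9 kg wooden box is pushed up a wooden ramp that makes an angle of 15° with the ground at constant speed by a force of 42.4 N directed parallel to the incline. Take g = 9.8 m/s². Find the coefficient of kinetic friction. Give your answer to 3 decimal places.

0.230

At constant speed ΣF = 0 along the incline. The applied 42.4 N acts up the slope; the weight component mg sin 15° = 22.828 N and kinetic friction μN both act down the slope.
So 42.4 = 22.828 + μ × 85.195, giving μ = (42.4 − 22.828) / 85.195 = 0.2297.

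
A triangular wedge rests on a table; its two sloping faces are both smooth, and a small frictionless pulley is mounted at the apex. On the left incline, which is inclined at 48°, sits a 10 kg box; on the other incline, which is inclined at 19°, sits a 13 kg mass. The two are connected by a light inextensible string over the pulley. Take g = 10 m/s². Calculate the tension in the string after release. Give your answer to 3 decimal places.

Resolve each weight along its own incline: the 10 kg mass has component 10 × 10 × sin 48° = 74.314 N down its slope, and the 13 kg mass has 13 × 10 × sin 19° = 42.324 N down its slope.
The 10 kg side's 74.314 N exceeds the other side's 42.324 N, so that mass slides down and the 13 kg mass slides up. Taking that direction as positive, Newton's second law for the whole system gives 74.314 − 42.324 = (10 + 13) a, so a = 31.990 / 23 = 1.3909 m/s².
For the 13 kg mass (up-slope positive): T − 42.324 = 13 × 1.3909, so T = 60.406 N.

60.406 N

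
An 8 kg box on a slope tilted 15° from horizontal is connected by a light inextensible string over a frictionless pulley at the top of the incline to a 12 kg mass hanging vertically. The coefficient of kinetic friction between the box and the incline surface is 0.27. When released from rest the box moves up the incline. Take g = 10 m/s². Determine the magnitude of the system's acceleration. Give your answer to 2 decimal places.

For the box on the incline: the weight component along the slope is m₁g sin 15° = 8 × 10 × 0.2588 = 20.704 N and the normal force is N = m₁g cos 15° = 77.274 N.
Kinetic friction opposes the box's motion up the incline: f = μN = 0.27 × 77.274 = 20.864 N acting down the slope.
Newton's second law for the box (up-slope positive): T − 20.704 − 20.864 = 8 a. For the hanging mass (downward positive): 12 × 10 − T = 12 a.
Adding the two equations eliminates T: 78.432 = 20 a, so a = 3.9216 m/s².

3.92 m/s²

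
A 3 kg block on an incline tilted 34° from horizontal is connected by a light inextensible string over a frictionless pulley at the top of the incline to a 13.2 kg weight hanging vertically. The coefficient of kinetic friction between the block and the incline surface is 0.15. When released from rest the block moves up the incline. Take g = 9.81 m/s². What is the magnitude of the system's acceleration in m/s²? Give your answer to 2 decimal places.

For the block on the incline: the weight component along the slope is m₁g sin 34° = 3 × 9.81 × 0.5592 = 16.457 N and the normal force is N = m₁g cos 34° = 24.399 N.
Kinetic friction opposes the block's motion up the incline: f = μN = 0.15 × 24.399 = 3.660 N acting down the slope.
Newton's second law for the block (up-slope positive): T − 16.457 − 3.660 = 3 a. For the hanging weight (downward positive): 13.2 × 9.81 − T = 13.2 a.
Adding the two equations eliminates T: 109.375 = 16.2 a, so a = 6.7515 m/s².

6.75 m/s²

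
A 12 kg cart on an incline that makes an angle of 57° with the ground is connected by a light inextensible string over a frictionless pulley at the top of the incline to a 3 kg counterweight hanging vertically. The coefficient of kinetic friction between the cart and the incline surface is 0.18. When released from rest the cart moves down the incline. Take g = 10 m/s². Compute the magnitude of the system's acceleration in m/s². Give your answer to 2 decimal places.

For the cart on the incline: the weight component along the slope is m₁g sin 57° = 12 × 10 × 0.8387 = 100.644 N and the normal force is N = m₁g cos 57° = 65.357 N.
Kinetic friction opposes the cart's motion down the incline: f = μN = 0.18 × 65.357 = 11.764 N acting up the slope.
Newton's second law for the cart (down-slope positive): 100.644 − 11.764 − T = 12 a. For the hanging counterweight (upward positive): T − 3 × 10 = 3 a.
Adding the two equations eliminates T: 58.880 = 15 a, so a = 3.9253 m/s².

3.93 m/s²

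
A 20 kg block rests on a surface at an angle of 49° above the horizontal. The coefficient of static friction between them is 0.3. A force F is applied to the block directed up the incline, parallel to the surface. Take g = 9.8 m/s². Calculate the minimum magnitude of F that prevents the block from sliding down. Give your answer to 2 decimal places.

The normal force is N = mg cos 49° = 128.588 N. With F at its minimum the block is on the verge of sliding down, so static friction is at its maximum μ_s N = 0.3 × 128.588 = 38.576 N and acts up the slope.
Equilibrium along the incline: F + μ_s N = mg sin 49°, so F = 147.923 − 38.576 = 109.347 N.

109.35 N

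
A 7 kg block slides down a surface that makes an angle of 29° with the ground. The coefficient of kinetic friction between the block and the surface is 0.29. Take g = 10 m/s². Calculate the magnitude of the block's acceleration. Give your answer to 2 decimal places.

Resolving the weight along the incline: the component pulling the block down the slope is mg sin 29° = 7 × 10 × 0.4848 = 33.936 N, and the normal force is N = mg cos 29° = 7 × 10 × 0.8746 = 61.222 N.
Kinetic friction acts up the slope with magnitude f = μN = 0.29 × 61.222 = 17.754 N.
Net force along the incline is 33.936 − 17.754 = 16.182 N, so a = 16.182 / 7 = 2.3117 m/s².

2.31 m/s²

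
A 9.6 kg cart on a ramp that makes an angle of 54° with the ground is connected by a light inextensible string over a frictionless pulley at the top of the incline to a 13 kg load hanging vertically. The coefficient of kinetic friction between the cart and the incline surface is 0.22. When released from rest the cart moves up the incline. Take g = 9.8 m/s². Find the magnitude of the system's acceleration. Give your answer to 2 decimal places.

1.73 m/s²

For the cart on the incline: the weight component along the slope is m₁g sin 54° = 9.6 × 9.8 × 0.8090 = 76.111 N and the normal force is N = m₁g cos 54° = 55.299 N.
Kinetic friction opposes the cart's motion up the incline: f = μN = 0.22 × 55.299 = 12.166 N acting down the slope.
Newton's second law for the cart (up-slope positive): T − 76.111 − 12.166 = 9.6 a. For the hanging load (downward positive): 13 × 9.8 − T = 13 a.
Adding the two equations eliminates T: 39.123 = 22.6 a, so a = 1.7311 m/s².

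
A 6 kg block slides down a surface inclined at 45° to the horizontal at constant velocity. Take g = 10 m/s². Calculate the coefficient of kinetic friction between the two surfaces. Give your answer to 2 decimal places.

1.00

At constant velocity the net force along the incline is zero: mg sin 45° = μ mg cos 45°.
So μ = tan 45° = 0.7071 / 0.7071 = 1.0000.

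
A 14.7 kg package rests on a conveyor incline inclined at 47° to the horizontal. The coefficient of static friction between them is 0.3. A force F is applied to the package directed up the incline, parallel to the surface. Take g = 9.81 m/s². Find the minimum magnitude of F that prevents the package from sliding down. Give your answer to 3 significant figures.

76.0 N

The normal force is N = mg cos 47° = 98.349 N. With F at its minimum the package is on the verge of sliding down, so static friction is at its maximum μ_s N = 0.3 × 98.349 = 29.505 N and acts up the slope.
Equilibrium along the incline: F + μ_s N = mg sin 47°, so F = 105.466 − 29.505 = 75.961 N.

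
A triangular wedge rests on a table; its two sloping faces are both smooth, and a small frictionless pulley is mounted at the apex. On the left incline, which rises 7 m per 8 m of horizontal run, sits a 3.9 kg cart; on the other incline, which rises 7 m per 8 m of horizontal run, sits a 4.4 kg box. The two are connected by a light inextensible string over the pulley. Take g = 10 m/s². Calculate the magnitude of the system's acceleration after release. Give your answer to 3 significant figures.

0.397 m/s²

Resolve each weight along its own incline: the 3.9 kg mass has component 3.9 × 10 × sin 41.19° = 25.682 N down its slope, and the 4.4 kg mass has 4.4 × 10 × sin 41.19° = 28.974 N down its slope.
The 4.4 kg side's 28.974 N exceeds the other side's 25.682 N, so that mass slides down and the 3.9 kg mass slides up. Taking that direction as positive, Newton's second law for the whole system gives 28.974 − 25.682 = (3.9 + 4.4) a, so a = 3.292 / 8.3 = 0.3966 m/s².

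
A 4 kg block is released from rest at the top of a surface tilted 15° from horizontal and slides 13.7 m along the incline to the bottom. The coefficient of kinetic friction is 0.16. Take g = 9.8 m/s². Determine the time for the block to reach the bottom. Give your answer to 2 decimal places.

5.18 s

The weight component along the incline is mg sin 15° = 10.146 N and the normal force is N = mg cos 15° = 37.864 N.
Friction up the slope is f = μN = 0.16 × 37.864 = 6.058 N, so the net downslope force is 10.146 − 6.058 = 4.088 N and a = 4.088 / 4 = 1.0220 m/s².
Starting from rest, L = ½at², so t = √(2L/a) = √(2 × 13.7 / 1.0220) = 5.1779 s.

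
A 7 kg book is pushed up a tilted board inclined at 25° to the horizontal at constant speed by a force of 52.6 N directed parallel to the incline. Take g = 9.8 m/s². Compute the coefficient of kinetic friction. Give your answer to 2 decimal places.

0.38

At constant speed ΣF = 0 along the incline. The applied 52.6 N acts up the slope; the weight component mg sin 25° = 28.992 N and kinetic friction μN both act down the slope.
So 52.6 = 28.992 + μ × 62.173, giving μ = (52.6 − 28.992) / 62.173 = 0.3797.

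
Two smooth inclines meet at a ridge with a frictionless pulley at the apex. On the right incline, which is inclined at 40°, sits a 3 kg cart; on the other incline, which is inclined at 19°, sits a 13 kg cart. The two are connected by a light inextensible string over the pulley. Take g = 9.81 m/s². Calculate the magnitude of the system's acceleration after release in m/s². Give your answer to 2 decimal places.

1.41 m/s²

Resolve each weight along its own incline: the 3 kg mass has component 3 × 9.81 × sin 40° = 18.917 N down its slope, and the 13 kg mass has 13 × 9.81 × sin 19° = 41.520 N down its slope.
The 13 kg side's 41.520 N exceeds the other side's 18.917 N, so that mass slides down and the 3 kg mass slides up. Taking that direction as positive, Newton's second law for the whole system gives 41.520 − 18.917 = (3 + 13) a, so a = 22.603 / 16 = 1.4127 m/s².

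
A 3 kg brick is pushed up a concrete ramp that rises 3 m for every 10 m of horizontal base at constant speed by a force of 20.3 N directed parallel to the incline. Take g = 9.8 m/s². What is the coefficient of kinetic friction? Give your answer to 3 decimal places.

At constant speed ΣF = 0 along the incline. The applied 20.3 N acts up the slope; the weight component mg sin 16.70° = 8.448 N and kinetic friction μN both act down the slope.
So 20.3 = 8.448 + μ × 28.160, giving μ = (20.3 − 8.448) / 28.160 = 0.4209.

0.421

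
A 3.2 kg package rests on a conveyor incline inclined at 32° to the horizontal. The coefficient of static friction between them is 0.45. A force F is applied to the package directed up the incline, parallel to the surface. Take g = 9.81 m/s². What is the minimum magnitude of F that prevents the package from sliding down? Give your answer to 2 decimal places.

The normal force is N = mg cos 32° = 26.622 N. With F at its minimum the package is on the verge of sliding down, so static friction is at its maximum μ_s N = 0.45 × 26.622 = 11.980 N and acts up the slope.
Equilibrium along the incline: F + μ_s N = mg sin 32°, so F = 16.635 − 11.980 = 4.655 N.

4.66 N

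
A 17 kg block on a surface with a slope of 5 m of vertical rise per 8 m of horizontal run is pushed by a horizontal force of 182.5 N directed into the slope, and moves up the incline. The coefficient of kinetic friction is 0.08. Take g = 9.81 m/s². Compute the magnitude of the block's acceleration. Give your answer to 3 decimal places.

2.784 m/s²

The horizontal push has components F cos 32.01° = 182.5 × 0.8480 = 154.760 N up the incline and F sin 32.01° = 182.5 × 0.5300 = 96.725 N pressing into the surface.
The normal force is therefore N = mg cos 32.01° + F sin 32.01° = 141.421 + 96.725 = 238.146 N, and kinetic friction down the slope is μN = 0.08 × 238.146 = 19.052 N.
Along the incline: F cos 32.01° − mg sin 32.01° − μN = ma, so 154.760 − 88.388 − 19.052 = 17 a, giving a = 2.7835 m/s².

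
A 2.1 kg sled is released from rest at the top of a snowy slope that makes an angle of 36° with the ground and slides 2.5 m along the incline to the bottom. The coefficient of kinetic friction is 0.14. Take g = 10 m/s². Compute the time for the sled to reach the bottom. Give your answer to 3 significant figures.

The weight component along the incline is mg sin 36° = 12.343 N and the normal force is N = mg cos 36° = 16.989 N.
Friction up the slope is f = μN = 0.14 × 16.989 = 2.378 N, so the net downslope force is 12.343 − 2.378 = 9.965 N and a = 9.965 / 2.1 = 4.7452 m/s².
Starting from rest, L = ½at², so t = √(2L/a) = √(2 × 2.5 / 4.7452) = 1.0265 s.

1.03 s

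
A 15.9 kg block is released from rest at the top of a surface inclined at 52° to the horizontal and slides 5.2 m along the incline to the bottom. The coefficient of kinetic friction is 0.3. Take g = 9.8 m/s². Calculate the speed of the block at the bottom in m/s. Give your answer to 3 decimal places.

The weight component along the incline is mg sin 52° = 122.788 N and the normal force is N = mg cos 52° = 95.932 N.
Friction up the slope is f = μN = 0.3 × 95.932 = 28.780 N, so the net downslope force is 122.788 − 28.780 = 94.008 N and a = 94.008 / 15.9 = 5.9125 m/s².
Starting from rest over a distance of 5.2 m, v² = 2aL = 2 × 5.9125 × 5.2 = 61.4900, so v = 7.8416 m/s.

7.842 m/s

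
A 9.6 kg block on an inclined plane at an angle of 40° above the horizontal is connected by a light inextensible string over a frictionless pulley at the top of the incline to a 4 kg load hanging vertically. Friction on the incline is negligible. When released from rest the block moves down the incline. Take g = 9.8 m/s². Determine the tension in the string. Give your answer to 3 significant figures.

45.5 N

For the block on the incline: the weight component along the slope is m₁g sin 40° = 9.6 × 9.8 × 0.6428 = 60.475 N and the normal force is N = m₁g cos 40° = 72.069 N.
Newton's second law for the block (down-slope positive): 60.475 − T = 9.6 a. For the hanging load (upward positive): T − 4 × 9.8 = 4 a.
Adding the two equations eliminates T: 21.275 = 13.6 a, so a = 1.5643 m/s².
Then from the hanging load's equation, T = 4 × (9.8 + 1.5643) = 45.457 N.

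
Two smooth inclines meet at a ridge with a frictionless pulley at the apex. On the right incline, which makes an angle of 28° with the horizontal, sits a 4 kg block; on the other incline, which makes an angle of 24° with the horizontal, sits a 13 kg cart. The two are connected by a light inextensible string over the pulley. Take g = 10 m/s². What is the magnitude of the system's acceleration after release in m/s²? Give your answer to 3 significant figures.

2.01 m/s²

Resolve each weight along its own incline: the 4 kg mass has component 4 × 10 × sin 28° = 18.779 N down its slope, and the 13 kg mass has 13 × 10 × sin 24° = 52.876 N down its slope.
The 13 kg side's 52.876 N exceeds the other side's 18.779 N, so that mass slides down and the 4 kg mass slides up. Taking that direction as positive, Newton's second law for the whole system gives 52.876 − 18.779 = (4 + 13) a, so a = 34.097 / 17 = 2.0057 m/s².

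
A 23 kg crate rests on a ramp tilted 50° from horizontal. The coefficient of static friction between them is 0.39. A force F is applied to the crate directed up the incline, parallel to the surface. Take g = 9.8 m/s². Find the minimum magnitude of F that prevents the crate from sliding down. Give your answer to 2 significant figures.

The normal force is N = mg cos 50° = 144.884 N. With F at its minimum the crate is on the verge of sliding down, so static friction is at its maximum μ_s N = 0.39 × 144.884 = 56.505 N and acts up the slope.
Equilibrium along the incline: F + μ_s N = mg sin 50°, so F = 172.666 − 56.505 = 116.161 N.

120 N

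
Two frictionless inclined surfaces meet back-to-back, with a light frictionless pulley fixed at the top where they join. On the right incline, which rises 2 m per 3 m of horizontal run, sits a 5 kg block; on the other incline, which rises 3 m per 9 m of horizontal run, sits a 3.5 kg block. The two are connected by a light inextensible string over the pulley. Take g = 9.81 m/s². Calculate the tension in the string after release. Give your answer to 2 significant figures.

18 N

Resolve each weight along its own incline: the 5 kg mass has component 5 × 9.81 × sin 33.69° = 27.208 N down its slope, and the 3.5 kg mass has 3.5 × 9.81 × sin 18.43° = 10.858 N down its slope.
The 5 kg side's 27.208 N exceeds the other side's 10.858 N, so that mass slides down and the 3.5 kg mass slides up. Taking that direction as positive, Newton's second law for the whole system gives 27.208 − 10.858 = (5 + 3.5) a, so a = 16.350 / 8.5 = 1.9235 m/s².
For the 3.5 kg mass (up-slope positive): T − 10.858 = 3.5 × 1.9235, so T = 17.590 N.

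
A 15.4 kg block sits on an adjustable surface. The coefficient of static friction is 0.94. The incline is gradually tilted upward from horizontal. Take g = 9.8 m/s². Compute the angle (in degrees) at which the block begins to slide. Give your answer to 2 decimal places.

43.23°

At the threshold of sliding, static friction is at its maximum μ_s N and exactly balances the weight component along the incline: mg sin θ = μ_s mg cos θ.
Hence tan θ = μ_s = 0.94, so θ = arctan(0.94) = 43.2285°.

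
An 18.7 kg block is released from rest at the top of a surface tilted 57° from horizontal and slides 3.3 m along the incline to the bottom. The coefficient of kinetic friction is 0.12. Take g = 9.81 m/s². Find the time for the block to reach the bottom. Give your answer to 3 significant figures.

0.933 s

The weight component along the incline is mg sin 57° = 153.852 N and the normal force is N = mg cos 57° = 99.912 N.
Friction up the slope is f = μN = 0.12 × 99.912 = 11.989 N, so the net downslope force is 153.852 − 11.989 = 141.863 N and a = 141.863 / 18.7 = 7.5863 m/s².
Starting from rest, L = ½at², so t = √(2L/a) = √(2 × 3.3 / 7.5863) = 0.9327 s.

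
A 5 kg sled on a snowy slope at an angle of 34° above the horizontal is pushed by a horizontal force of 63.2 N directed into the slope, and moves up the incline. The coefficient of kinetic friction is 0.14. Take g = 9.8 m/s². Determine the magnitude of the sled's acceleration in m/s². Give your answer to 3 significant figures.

2.87 m/s²

The horizontal push has components F cos 34° = 63.2 × 0.8290 = 52.393 N up the incline and F sin 34° = 63.2 × 0.5592 = 35.341 N pressing into the surface.
The normal force is therefore N = mg cos 34° + F sin 34° = 40.621 + 35.341 = 75.962 N, and kinetic friction down the slope is μN = 0.14 × 75.962 = 10.635 N.
Along the incline: F cos 34° − mg sin 34° − μN = ma, so 52.393 − 27.401 − 10.635 = 5 a, giving a = 2.8714 m/s².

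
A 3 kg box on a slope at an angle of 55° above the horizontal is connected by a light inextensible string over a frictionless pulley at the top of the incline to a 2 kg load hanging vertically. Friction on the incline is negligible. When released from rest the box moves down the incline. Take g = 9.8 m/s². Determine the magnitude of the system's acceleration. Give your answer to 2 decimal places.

For the box on the incline: the weight component along the slope is m₁g sin 55° = 3 × 9.8 × 0.8192 = 24.084 N and the normal force is N = m₁g cos 55° = 16.863 N.
Newton's second law for the box (down-slope positive): 24.084 − T = 3 a. For the hanging load (upward positive): T − 2 × 9.8 = 2 a.
Adding the two equations eliminates T: 4.484 = 5 a, so a = 0.8968 m/s².

0.90 m/s²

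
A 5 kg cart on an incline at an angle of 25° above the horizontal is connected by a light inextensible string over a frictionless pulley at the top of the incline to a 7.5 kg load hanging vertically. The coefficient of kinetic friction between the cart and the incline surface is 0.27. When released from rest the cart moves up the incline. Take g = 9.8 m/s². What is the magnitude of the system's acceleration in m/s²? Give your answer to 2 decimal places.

For the cart on the incline: the weight component along the slope is m₁g sin 25° = 5 × 9.8 × 0.4226 = 20.707 N and the normal force is N = m₁g cos 25° = 44.409 N.
Kinetic friction opposes the cart's motion up the incline: f = μN = 0.27 × 44.409 = 11.990 N acting down the slope.
Newton's second law for the cart (up-slope positive): T − 20.707 − 11.990 = 5 a. For the hanging load (downward positive): 7.5 × 9.8 − T = 7.5 a.
Adding the two equations eliminates T: 40.803 = 12.5 a, so a = 3.2642 m/s².

3.26 m/s²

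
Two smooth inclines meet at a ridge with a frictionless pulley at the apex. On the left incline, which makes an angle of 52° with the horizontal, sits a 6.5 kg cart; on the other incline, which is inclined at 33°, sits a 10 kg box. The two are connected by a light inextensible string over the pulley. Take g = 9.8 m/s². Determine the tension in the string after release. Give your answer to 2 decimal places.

Resolve each weight along its own incline: the 6.5 kg mass has component 6.5 × 9.8 × sin 52° = 50.196 N down its slope, and the 10 kg mass has 10 × 9.8 × sin 33° = 53.375 N down its slope.
The 10 kg side's 53.375 N exceeds the other side's 50.196 N, so that mass slides down and the 6.5 kg mass slides up. Taking that direction as positive, Newton's second law for the whole system gives 53.375 − 50.196 = (6.5 + 10) a, so a = 3.179 / 16.5 = 0.1927 m/s².
For the 6.5 kg mass (up-slope positive): T − 50.196 = 6.5 × 0.1927, so T = 51.449 N.

51.45 N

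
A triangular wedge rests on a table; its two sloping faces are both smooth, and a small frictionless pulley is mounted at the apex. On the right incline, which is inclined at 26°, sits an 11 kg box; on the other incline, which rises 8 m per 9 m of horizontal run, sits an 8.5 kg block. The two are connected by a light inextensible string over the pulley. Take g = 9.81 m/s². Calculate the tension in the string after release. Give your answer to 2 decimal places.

Resolve each weight along its own incline: the 11 kg mass has component 11 × 9.81 × sin 26° = 47.305 N down its slope, and the 8.5 kg mass has 8.5 × 9.81 × sin 41.63° = 55.398 N down its slope.
The 8.5 kg side's 55.398 N exceeds the other side's 47.305 N, so that mass slides down and the 11 kg mass slides up. Taking that direction as positive, Newton's second law for the whole system gives 55.398 − 47.305 = (11 + 8.5) a, so a = 8.093 / 19.5 = 0.4150 m/s².
For the 11 kg mass (up-slope positive): T − 47.305 = 11 × 0.4150, so T = 51.870 N.

51.87 N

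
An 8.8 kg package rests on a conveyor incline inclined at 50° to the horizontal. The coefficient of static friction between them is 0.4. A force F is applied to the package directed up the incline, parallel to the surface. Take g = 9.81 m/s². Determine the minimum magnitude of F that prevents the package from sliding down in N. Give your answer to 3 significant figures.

43.9 N

The normal force is N = mg cos 50° = 55.491 N. With F at its minimum the package is on the verge of sliding down, so static friction is at its maximum μ_s N = 0.4 × 55.491 = 22.196 N and acts up the slope.
Equilibrium along the incline: F + μ_s N = mg sin 50°, so F = 66.131 − 22.196 = 43.935 N.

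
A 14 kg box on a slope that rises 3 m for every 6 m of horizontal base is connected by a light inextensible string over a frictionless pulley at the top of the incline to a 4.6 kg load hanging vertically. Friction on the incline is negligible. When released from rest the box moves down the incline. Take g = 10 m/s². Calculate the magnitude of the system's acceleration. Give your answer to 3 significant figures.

For the box on the incline: the weight component along the slope is m₁g sin 26.57° = 14 × 10 × 0.4472 = 62.608 N and the normal force is N = m₁g cos 26.57° = 125.220 N.
Newton's second law for the box (down-slope positive): 62.608 − T = 14 a. For the hanging load (upward positive): T − 4.6 × 10 = 4.6 a.
Adding the two equations eliminates T: 16.608 = 18.6 a, so a = 0.8929 m/s².

0.893 m/s²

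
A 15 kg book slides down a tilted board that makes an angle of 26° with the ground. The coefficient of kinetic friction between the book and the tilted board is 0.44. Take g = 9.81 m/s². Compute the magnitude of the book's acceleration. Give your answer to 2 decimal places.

0.42 m/s²

Resolving the weight along the incline: the component pulling the book down the slope is mg sin 26° = 15 × 9.81 × 0.4384 = 64.511 N, and the normal force is N = mg cos 26° = 15 × 9.81 × 0.8988 = 132.258 N.
Kinetic friction acts up the slope with magnitude f = μN = 0.44 × 132.258 = 58.194 N.
Net force along the incline is 64.511 − 58.194 = 6.317 N, so a = 6.317 / 15 = 0.4211 m/s².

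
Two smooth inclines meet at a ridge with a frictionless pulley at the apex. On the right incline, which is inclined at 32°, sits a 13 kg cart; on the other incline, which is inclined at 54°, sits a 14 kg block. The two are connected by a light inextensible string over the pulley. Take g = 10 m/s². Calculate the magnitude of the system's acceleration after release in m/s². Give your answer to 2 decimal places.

Resolve each weight along its own incline: the 13 kg mass has component 13 × 10 × sin 32° = 68.890 N down its slope, and the 14 kg mass has 14 × 10 × sin 54° = 113.262 N down its slope.
The 14 kg side's 113.262 N exceeds the other side's 68.890 N, so that mass slides down and the 13 kg mass slides up. Taking that direction as positive, Newton's second law for the whole system gives 113.262 − 68.890 = (13 + 14) a, so a = 44.372 / 27 = 1.6434 m/s².

1.64 m/s²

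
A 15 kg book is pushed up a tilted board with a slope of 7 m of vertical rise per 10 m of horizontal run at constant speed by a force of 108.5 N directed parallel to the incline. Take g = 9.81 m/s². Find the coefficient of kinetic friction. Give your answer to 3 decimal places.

At constant speed ΣF = 0 along the incline. The applied 108.5 N acts up the slope; the weight component mg sin 34.99° = 84.385 N and kinetic friction μN both act down the slope.
So 108.5 = 84.385 + μ × 120.550, giving μ = (108.5 − 84.385) / 120.550 = 0.2000.

0.200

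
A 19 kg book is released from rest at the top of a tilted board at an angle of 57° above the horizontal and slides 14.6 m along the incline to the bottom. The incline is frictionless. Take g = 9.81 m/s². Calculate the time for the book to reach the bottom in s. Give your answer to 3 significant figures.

The weight component along the incline is mg sin 57° = 156.320 N and the normal force is N = mg cos 57° = 101.515 N.
With no friction, a = g sin 57° = 8.2274 m/s².
Starting from rest, L = ½at², so t = √(2L/a) = √(2 × 14.6 / 8.2274) = 1.8839 s.

1.88 s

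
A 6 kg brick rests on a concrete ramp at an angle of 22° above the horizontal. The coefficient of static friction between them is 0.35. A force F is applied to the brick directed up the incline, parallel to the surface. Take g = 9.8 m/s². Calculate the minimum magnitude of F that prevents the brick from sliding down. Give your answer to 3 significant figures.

The normal force is N = mg cos 22° = 54.518 N. With F at its minimum the brick is on the verge of sliding down, so static friction is at its maximum μ_s N = 0.35 × 54.518 = 19.081 N and acts up the slope.
Equilibrium along the incline: F + μ_s N = mg sin 22°, so F = 22.027 − 19.081 = 2.946 N.

2.95 N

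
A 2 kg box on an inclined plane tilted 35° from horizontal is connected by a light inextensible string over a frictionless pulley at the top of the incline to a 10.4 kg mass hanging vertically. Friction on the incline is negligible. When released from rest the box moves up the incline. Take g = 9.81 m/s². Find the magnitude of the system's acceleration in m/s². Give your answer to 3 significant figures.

For the box on the incline: the weight component along the slope is m₁g sin 35° = 2 × 9.81 × 0.5736 = 11.254 N and the normal force is N = m₁g cos 35° = 16.072 N.
Newton's second law for the box (up-slope positive): T − 11.254 = 2 a. For the hanging mass (downward positive): 10.4 × 9.81 − T = 10.4 a.
Adding the two equations eliminates T: 90.770 = 12.4 a, so a = 7.3202 m/s².

7.32 m/s²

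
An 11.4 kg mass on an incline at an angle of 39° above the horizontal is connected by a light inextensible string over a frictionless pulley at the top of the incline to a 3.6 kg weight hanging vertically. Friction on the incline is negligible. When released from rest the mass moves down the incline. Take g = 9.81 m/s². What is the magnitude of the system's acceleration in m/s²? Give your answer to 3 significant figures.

2.34 m/s²

For the mass on the incline: the weight component along the slope is m₁g sin 39° = 11.4 × 9.81 × 0.6293 = 70.377 N and the normal force is N = m₁g cos 39° = 86.911 N.
Newton's second law for the mass (down-slope positive): 70.377 − T = 11.4 a. For the hanging weight (upward positive): T − 3.6 × 9.81 = 3.6 a.
Adding the two equations eliminates T: 35.061 = 15 a, so a = 2.3374 m/s².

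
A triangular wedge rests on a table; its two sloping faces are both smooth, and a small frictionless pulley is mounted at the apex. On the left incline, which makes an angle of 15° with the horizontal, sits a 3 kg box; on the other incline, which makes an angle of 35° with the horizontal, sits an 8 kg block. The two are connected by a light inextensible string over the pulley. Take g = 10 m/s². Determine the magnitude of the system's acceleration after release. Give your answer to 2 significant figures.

Resolve each weight along its own incline: the 3 kg mass has component 3 × 10 × sin 15° = 7.765 N down its slope, and the 8 kg mass has 8 × 10 × sin 35° = 45.886 N down its slope.
The 8 kg side's 45.886 N exceeds the other side's 7.765 N, so that mass slides down and the 3 kg mass slides up. Taking that direction as positive, Newton's second law for the whole system gives 45.886 − 7.765 = (3 + 8) a, so a = 38.121 / 11 = 3.4655 m/s².

3.5 m/s²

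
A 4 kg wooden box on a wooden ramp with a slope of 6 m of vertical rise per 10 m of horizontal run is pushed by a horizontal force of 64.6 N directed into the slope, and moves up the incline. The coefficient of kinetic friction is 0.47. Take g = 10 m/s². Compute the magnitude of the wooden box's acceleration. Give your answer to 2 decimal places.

The horizontal push has components F cos 30.96° = 64.6 × 0.8575 = 55.395 N up the incline and F sin 30.96° = 64.6 × 0.5145 = 33.237 N pressing into the surface.
The normal force is therefore N = mg cos 30.96° + F sin 30.96° = 34.300 + 33.237 = 67.537 N, and kinetic friction down the slope is μN = 0.47 × 67.537 = 31.742 N.
Along the incline: F cos 30.96° − mg sin 30.96° − μN = ma, so 55.395 − 20.580 − 31.742 = 4 a, giving a = 0.7683 m/s².

0.77 m/s²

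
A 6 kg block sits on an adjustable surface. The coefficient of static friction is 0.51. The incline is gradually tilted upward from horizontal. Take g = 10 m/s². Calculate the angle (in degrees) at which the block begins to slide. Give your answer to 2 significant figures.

27°

At the threshold of sliding, static friction is at its maximum μ_s N and exactly balances the weight component along the incline: mg sin θ = μ_s mg cos θ.
Hence tan θ = μ_s = 0.51, so θ = arctan(0.51) = 27.0216°.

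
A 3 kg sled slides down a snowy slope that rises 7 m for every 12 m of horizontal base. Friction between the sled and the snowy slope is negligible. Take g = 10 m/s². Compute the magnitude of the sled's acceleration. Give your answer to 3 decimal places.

Resolving the weight along the incline: the component pulling the sled down the slope is mg sin 30.26° = 3 × 10 × 0.5039 = 15.117 N, and the normal force is N = mg cos 30.26° = 3 × 10 × 0.8638 = 25.914 N.
With no friction the net force along the incline is 15.117 N, so a = g sin 30.26° = 15.117 / 3 = 5.0390 m/s².

5.039 m/s²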